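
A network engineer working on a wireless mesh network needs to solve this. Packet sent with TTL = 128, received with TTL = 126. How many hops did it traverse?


Given: initial TTL = 128, received TTL = 126
Hops = initial TTL - received TTL
Hops = 128 - 126 = 2

2


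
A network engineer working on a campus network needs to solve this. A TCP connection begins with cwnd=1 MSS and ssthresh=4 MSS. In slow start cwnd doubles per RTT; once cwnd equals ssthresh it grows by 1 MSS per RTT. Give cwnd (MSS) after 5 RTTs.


RTT 0: cwnd = 1 MSS (initial)
RTT 1: cwnd = 2 MSS (slow start, doubled)
RTT 2: cwnd = 4 MSS (slow start, doubled)
RTT 3: cwnd = 5 MSS (congestion avoidance, +1)
RTT 4: cwnd = 6 MSS (congestion avoidance, +1)
RTT 5: cwnd = 7 MSS (congestion avoidance, +1)

7


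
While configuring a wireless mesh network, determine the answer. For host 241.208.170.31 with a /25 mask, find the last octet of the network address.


Given: IP = 241.208.170.31, prefix = /25
Subnet mask = 255.255.255.128
Last octet of IP: 31
Last octet of mask: 128
Network last octet = 31 AND 128 = 0

0


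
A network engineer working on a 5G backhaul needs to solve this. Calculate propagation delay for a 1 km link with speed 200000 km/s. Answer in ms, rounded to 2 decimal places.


Given: distance = 1 km, speed = 200000 km/s
Delay = distance / speed = 1 / 200000 seconds
Delay in ms = 1 * 1000 / 200000
Delay = 0.0050 ms
Rounded to 2 dp = 0.01 ms

0.01


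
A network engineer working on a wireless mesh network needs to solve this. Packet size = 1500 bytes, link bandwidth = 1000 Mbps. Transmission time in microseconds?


Given: packet = 1500 bytes, bandwidth = 1000 Mbps
Packet in bits = 1500 * 8 = 12000 bits
Bandwidth = 1000 * 10^6 = 1000000000 bps
Time = 12000 / 1000000000 seconds
Time in us = 12000 * 10^6 / 1000000000 = 12

12


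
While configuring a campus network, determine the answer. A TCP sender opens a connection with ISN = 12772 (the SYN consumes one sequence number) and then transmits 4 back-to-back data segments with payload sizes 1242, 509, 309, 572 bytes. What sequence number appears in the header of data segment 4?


The SYN occupies sequence number ISN = 12772, so the first data byte is ISN + 1 = 12773.
SEQ of data segment i = (ISN + 1) + sum of payload sizes of segments 1..i-1.
Segment 1: SEQ = 12773, payload = 1242 bytes
Segment 2: SEQ = 14015, payload = 509 bytes
Segment 3: SEQ = 14524, payload = 309 bytes
Segment 4: SEQ = 14833, payload = 572 bytes
SEQ of segment 4 = 12773 + 1242 + 509 + 309 = 14833

14833


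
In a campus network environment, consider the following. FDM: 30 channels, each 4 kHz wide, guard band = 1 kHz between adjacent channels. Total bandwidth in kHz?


Given: 30 channels, 4 kHz each, guard = 1 kHz
Channel bandwidth = 30 * 4 = 120 kHz
Guard bands = 29 gaps * 1 kHz = 29 kHz
Total = 120 + 29 = 149 kHz

149


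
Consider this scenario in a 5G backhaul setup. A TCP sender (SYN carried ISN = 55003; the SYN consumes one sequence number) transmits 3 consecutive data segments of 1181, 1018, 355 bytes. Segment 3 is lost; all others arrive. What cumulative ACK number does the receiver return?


SYN uses sequence number 55003; first data byte = ISN + 1 = 55004.
Segment 1: SEQ = 55004, len = 1181 B, covers [55004, 56184]
Segment 2: SEQ = 56185, len = 1018 B, covers [56185, 57202]
Segment 3: SEQ = 57203, len = 355 B, covers [57203, 57557] [LOST]
In-order data received: bytes [55004, 57202] (segments 1..2).
Segment 3 missing -> gap begins at byte 57203.
Cumulative ACK = next expected in-order byte = 55004 + 1181 + 1018 = 57203

57203


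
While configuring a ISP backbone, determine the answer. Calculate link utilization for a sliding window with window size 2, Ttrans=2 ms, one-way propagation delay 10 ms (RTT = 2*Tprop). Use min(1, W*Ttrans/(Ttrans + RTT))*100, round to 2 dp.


Given: W = 2, Ttrans = 2 ms, RTT = 20 ms (= 2 * Tprop, Tprop = 10 ms)
Cycle time = Ttrans + RTT = 2 + 20 = 22 ms (first packet sent until its ACK returns)
W * Ttrans = 2 * 2 = 4 ms of sending per cycle
W * Ttrans / (Ttrans + RTT) = 4 / 22 = 0.181818
U = min(1, 0.181818) = 0.181818
U% = 18.18%

18.18


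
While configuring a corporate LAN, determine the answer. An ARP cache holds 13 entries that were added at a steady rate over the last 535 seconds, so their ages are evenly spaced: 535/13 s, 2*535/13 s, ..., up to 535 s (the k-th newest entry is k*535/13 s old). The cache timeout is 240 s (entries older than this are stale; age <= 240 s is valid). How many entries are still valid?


Ages are k * 535/13 s for k = 1..13 (spacing = 41.1538 s).
Entry k is valid iff k * 535/13 <= 240 iff k <= 13 * 240 / 535 = 5.8318
n_valid = floor(5.8318) = 5
(n_stale = 13 - 5 = 8)

5


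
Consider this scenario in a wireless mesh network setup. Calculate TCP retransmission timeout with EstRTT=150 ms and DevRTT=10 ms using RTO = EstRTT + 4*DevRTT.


Given: EstRTT = 150 ms, DevRTT = 10 ms
Timeout = EstRTT + 4 * DevRTT
4 * DevRTT = 4 * 10 = 40
Timeout = 150 + 40 = 190 ms

190


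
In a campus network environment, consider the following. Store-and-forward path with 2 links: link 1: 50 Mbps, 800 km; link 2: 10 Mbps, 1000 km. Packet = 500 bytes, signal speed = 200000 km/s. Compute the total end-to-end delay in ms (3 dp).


Packet = 500 bytes = 4000 bits. Store-and-forward: sum (t_trans + t_prop) per link.
Link 1: t_trans = 4000/(50*10^6) s = 0.0800 ms; t_prop = 800/200000 s = 4.0000 ms; subtotal = 4.0800 ms
Link 2: t_trans = 4000/(10*10^6) s = 0.4000 ms; t_prop = 1000/200000 s = 5.0000 ms; subtotal = 5.4000 ms
End-to-end = 4.0800 + 5.4000 = 9.4800 ms -> 9.480 ms (3 dp)

9.480


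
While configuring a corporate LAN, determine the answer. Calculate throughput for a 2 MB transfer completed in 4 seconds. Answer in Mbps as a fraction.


Given: file = 2 MB, time = 4 s
File in Mb = 2 * 8 = 16 Mb
Throughput = 16 / 4 Mbps
Throughput = 4 Mbps

4


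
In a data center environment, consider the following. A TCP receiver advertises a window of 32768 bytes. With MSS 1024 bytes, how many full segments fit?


Given: RWND = 32768 bytes, MSS = 1024 bytes
Full segments = floor(RWND / MSS)
Full segments = floor(32768 / 1024)
Full segments = floor(32.0) = 32

32


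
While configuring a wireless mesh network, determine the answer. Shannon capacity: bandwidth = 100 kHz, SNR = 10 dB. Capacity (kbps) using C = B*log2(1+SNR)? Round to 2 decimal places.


Given: B = 100 kHz, SNR = 10 dB
SNR linear = 10^(10/10) = 10
1 + SNR = 11
log2(11) = 3.4594316186
C = 100 * 1000 * 3.4594316186 = 345943.1619 bps
C = 345.943162 kbps -> 345.94 kbps (2 dp)

345.94


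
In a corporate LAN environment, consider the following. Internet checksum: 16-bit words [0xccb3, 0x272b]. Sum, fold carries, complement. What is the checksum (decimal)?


Given words: [0xccb3, 0x272b]
Step 1: Sum all words
Raw sum = 52403 + 10027 = 62430
One's complement = ~62430 & 0xFFFF = 3105

3105


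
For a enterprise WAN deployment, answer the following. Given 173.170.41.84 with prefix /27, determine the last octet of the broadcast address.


Given: IP = 173.170.41.84, prefix = /27
Host bits = 32 - 27 = 5
Network last octet = 84 AND mask = 64
Host part size = 2^5 - 1 = 31
Broadcast last octet = 64 OR 31 = 95

95


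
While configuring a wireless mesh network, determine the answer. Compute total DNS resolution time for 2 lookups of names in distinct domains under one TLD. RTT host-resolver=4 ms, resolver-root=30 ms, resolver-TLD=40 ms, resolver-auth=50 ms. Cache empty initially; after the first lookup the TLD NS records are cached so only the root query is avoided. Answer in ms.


Lookup 1 (cold cache): local + root + TLD + auth = 4 + 30 + 40 + 50 = 124 ms
Lookups 2..2 (TLD NS cached -> skip root; new domain -> still ask TLD and auth): local + TLD + auth = 4 + 40 + 50 = 94 ms each
Remaining 1 lookups: 1 * 94 = 94 ms
Total = 124 + 94 = 218 ms

218


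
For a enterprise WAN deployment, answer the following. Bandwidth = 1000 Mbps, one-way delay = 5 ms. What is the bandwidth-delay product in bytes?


Given: bandwidth = 1000 Mbps, delay = 5 ms
BDP in bits = 1000 * 10^6 * 5 / 1000
BDP in bits = 5000000
BDP in bytes = 5000000 / 8 = 625000

625000


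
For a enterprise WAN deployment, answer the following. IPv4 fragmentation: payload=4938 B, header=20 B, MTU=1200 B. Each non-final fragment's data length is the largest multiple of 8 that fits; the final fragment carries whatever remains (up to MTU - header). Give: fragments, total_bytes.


Max data per non-final fragment = floor((MTU - header)/8)*8 = floor((1200 - 20)/8)*8 = floor(1180/8)*8 = 1176 B
Final fragment needs no 8-byte alignment: it can carry up to MTU - header = 1180 B
Non-final fragments needed = ceil((payload - 1180) / 1176) = ceil(3758/1176) = ceil(3.1956) = 4
Number of fragments = 4 + 1 = 5
Fragment sizes (data): 4 * 1176 B + 234 B (last, 234 <= 1180 OK)
Total bytes sent = payload + n_frags * header = 4938 + 5*20 = 4938 + 100 = 5038 B

5, 5038


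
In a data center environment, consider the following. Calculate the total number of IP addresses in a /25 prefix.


Given: CIDR prefix /25
Host bits = 32 - 25 = 7
Total addresses = 2^7 = 128

128


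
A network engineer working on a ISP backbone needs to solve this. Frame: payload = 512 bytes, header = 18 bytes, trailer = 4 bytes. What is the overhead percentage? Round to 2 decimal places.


Given: payload = 512 B, header = 18 B, trailer = 4 B
Overhead bytes = header + trailer = 18 + 4 = 22
Total frame = payload + overhead = 512 + 22 = 534
Overhead % = 22 / 534 * 100 = 4.1199% -> 4.12% (2 dp)

4.12


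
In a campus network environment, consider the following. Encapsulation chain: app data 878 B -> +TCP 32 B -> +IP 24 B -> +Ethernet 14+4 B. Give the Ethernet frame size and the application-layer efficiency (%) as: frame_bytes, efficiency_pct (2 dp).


TCP segment = 878 + 32 = 910 B
IP packet = 910 + 24 = 934 B
Ethernet frame = 934 + 14 + 4 = 952 B
Efficiency = app / frame = 878 / 952 = 0.922269 = 92.2269% -> 92.23% (2 dp)

952, 92.23


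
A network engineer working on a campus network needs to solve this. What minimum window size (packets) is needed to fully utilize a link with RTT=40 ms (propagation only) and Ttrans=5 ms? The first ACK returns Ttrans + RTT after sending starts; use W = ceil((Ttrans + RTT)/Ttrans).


Given: Ttrans = 5 ms, RTT = 40 ms (= 2 * Tprop, Tprop = 20 ms)
Time until first ACK returns = Ttrans + RTT = 5 + 40 = 45 ms
Need W * Ttrans >= Ttrans + RTT  ->  W >= (Ttrans + RTT) / Ttrans
(Ttrans + RTT) / Ttrans = 45 / 5 = 9
W_min = ceil(9) = 9

9


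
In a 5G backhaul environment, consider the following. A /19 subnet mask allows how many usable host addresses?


Given: subnet mask /19
Host bits = 32 - 19 = 13
Total addresses = 2^13 = 8192
Usable hosts = 8192 - 2 (network + broadcast) = 8190

8190


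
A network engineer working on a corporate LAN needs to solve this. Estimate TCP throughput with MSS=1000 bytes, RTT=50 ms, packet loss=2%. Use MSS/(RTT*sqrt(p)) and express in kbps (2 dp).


Given: MSS = 1000 bytes, RTT = 50 ms, loss = 2%
RTT in seconds = 50 / 1000 = 0.05
Loss rate = 2% = 0.02
sqrt(loss) = sqrt(0.02) = 0.141421356237
Throughput (bytes/s) = 1000 / (0.05 * 0.141421356237) = 141421.3562
Throughput (kbps) = 141421.3562 * 8 / 1000 = 1131.370850 -> 1131.37 kbps (2 dp)

1131.37


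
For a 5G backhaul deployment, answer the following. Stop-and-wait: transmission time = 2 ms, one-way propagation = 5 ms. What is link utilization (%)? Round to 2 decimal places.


Given: Ttrans = 2 ms, Tprop = 5 ms
RTT = 2 * Tprop = 2 * 5 = 10 ms
U = Ttrans / (Ttrans + RTT)
U = 2 / (2 + 10)
U = 2 / 12 = 0.166667
U% = 16.67%

16.67


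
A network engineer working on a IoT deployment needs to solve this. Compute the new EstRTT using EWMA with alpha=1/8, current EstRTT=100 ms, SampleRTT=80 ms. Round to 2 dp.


Given: EstRTT = 100 ms, SampleRTT = 80 ms, alpha = 1/8
New EstRTT = (1 - alpha) * EstRTT + alpha * SampleRTT
(7/8) * 100 = 87.5
(1/8) * 80 = 10
New EstRTT = 87.5 + 10 = 97.5 ms -> 97.50 ms (2 dp)

97.50


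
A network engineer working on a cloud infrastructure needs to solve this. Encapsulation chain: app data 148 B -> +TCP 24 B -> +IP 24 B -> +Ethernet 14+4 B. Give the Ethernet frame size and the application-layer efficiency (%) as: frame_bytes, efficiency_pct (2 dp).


TCP segment = 148 + 24 = 172 B
IP packet = 172 + 24 = 196 B
Ethernet frame = 196 + 14 + 4 = 214 B
Efficiency = app / frame = 148 / 214 = 0.691589 = 69.1589% -> 69.16% (2 dp)

214, 69.16


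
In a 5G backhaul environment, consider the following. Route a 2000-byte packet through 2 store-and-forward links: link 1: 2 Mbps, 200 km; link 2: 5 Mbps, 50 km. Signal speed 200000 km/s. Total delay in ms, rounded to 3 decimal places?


Packet = 2000 bytes = 16000 bits. Store-and-forward: sum (t_trans + t_prop) per link.
Link 1: t_trans = 16000/(2*10^6) s = 8.0000 ms; t_prop = 200/200000 s = 1.0000 ms; subtotal = 9.0000 ms
Link 2: t_trans = 16000/(5*10^6) s = 3.2000 ms; t_prop = 50/200000 s = 0.2500 ms; subtotal = 3.4500 ms
End-to-end = 9.0000 + 3.4500 = 12.4500 ms -> 12.450 ms (3 dp)

12.450


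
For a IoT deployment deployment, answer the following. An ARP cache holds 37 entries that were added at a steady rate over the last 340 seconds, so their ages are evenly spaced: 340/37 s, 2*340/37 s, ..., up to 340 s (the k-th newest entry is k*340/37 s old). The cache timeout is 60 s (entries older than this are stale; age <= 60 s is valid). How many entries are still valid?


Ages are k * 340/37 s for k = 1..37 (spacing = 9.1892 s).
Entry k is valid iff k * 340/37 <= 60 iff k <= 37 * 60 / 340 = 6.5294
n_valid = floor(6.5294) = 6
(n_stale = 37 - 6 = 31)

6


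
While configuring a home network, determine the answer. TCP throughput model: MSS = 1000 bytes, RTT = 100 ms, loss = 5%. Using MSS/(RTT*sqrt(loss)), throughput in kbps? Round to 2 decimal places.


Given: MSS = 1000 bytes, RTT = 100 ms, loss = 5%
RTT in seconds = 100 / 1000 = 0.1
Loss rate = 5% = 0.05
sqrt(loss) = sqrt(0.05) = 0.223606797750
Throughput (bytes/s) = 1000 / (0.1 * 0.223606797750) = 44721.3595
Throughput (kbps) = 44721.3595 * 8 / 1000 = 357.770876 -> 357.77 kbps (2 dp)

357.77


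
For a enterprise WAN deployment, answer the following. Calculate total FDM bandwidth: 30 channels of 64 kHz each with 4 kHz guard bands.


Given: 30 channels, 64 kHz each, guard = 4 kHz
Channel bandwidth = 30 * 64 = 1920 kHz
Guard bands = 29 gaps * 4 kHz = 116 kHz
Total = 1920 + 116 = 2036 kHz

2036


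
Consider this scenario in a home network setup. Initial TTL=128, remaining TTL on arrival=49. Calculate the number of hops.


Given: initial TTL = 128, received TTL = 49
Hops = initial TTL - received TTL
Hops = 128 - 49 = 79

79


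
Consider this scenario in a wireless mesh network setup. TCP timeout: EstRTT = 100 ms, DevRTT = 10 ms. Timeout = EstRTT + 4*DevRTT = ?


Given: EstRTT = 100 ms, DevRTT = 10 ms
Timeout = EstRTT + 4 * DevRTT
4 * DevRTT = 4 * 10 = 40
Timeout = 100 + 40 = 140 ms

140


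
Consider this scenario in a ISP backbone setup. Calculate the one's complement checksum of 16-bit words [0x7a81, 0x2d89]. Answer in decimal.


Given words: [0x7a81, 0x2d89]
Step 1: Sum all words
Raw sum = 31361 + 11657 = 43018
One's complement = ~43018 & 0xFFFF = 22517

22517


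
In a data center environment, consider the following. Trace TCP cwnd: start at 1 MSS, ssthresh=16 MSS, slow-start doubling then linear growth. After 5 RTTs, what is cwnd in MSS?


RTT 0: cwnd = 1 MSS (initial)
RTT 1: cwnd = 2 MSS (slow start, doubled)
RTT 2: cwnd = 4 MSS (slow start, doubled)
RTT 3: cwnd = 8 MSS (slow start, doubled)
RTT 4: cwnd = 16 MSS (slow start, doubled)
RTT 5: cwnd = 17 MSS (congestion avoidance, +1)

17


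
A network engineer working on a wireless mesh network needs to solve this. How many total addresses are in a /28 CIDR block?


Given: CIDR prefix /28
Host bits = 32 - 28 = 4
Total addresses = 2^4 = 16

16


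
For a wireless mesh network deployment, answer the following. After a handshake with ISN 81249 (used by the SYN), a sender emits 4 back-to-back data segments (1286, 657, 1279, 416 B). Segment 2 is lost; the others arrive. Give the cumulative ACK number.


SYN uses sequence number 81249; first data byte = ISN + 1 = 81250.
Segment 1: SEQ = 81250, len = 1286 B, covers [81250, 82535]
Segment 2: SEQ = 82536, len = 657 B, covers [82536, 83192] [LOST]
Segment 3: SEQ = 83193, len = 1279 B, covers [83193, 84471]
Segment 4: SEQ = 84472, len = 416 B, covers [84472, 84887]
In-order data received: bytes [81250, 82535] (segments 1..1).
Segment 2 missing -> gap begins at byte 82536; later segments buffered out of order.
Cumulative ACK = next expected in-order byte = 81250 + 1286 = 82536

82536


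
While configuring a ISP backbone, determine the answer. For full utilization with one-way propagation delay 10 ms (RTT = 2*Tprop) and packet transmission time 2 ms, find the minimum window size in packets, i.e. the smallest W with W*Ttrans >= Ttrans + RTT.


Given: Ttrans = 2 ms, RTT = 20 ms (= 2 * Tprop, Tprop = 10 ms)
Time until first ACK returns = Ttrans + RTT = 2 + 20 = 22 ms
Need W * Ttrans >= Ttrans + RTT  ->  W >= (Ttrans + RTT) / Ttrans
(Ttrans + RTT) / Ttrans = 22 / 2 = 11
W_min = ceil(11) = 11

11


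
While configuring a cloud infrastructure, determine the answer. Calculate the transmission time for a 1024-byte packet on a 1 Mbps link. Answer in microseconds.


Given: packet = 1024 bytes, bandwidth = 1 Mbps
Packet in bits = 1024 * 8 = 8192 bits
Bandwidth = 1 * 10^6 = 1000000 bps
Time = 8192 / 1000000 seconds
Time in us = 8192 * 10^6 / 1000000 = 8192

8192


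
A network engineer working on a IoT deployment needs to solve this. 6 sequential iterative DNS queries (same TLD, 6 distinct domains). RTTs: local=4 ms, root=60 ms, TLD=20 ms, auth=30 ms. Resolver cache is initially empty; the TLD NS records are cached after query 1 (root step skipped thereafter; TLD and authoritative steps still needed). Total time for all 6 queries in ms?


Lookup 1 (cold cache): local + root + TLD + auth = 4 + 60 + 20 + 30 = 114 ms
Lookups 2..6 (TLD NS cached -> skip root; new domain -> still ask TLD and auth): local + TLD + auth = 4 + 20 + 30 = 54 ms each
Remaining 5 lookups: 5 * 54 = 270 ms
Total = 114 + 270 = 384 ms

384


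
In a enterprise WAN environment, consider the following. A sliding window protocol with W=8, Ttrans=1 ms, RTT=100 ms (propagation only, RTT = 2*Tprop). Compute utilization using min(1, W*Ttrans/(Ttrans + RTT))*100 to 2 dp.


Given: W = 8, Ttrans = 1 ms, RTT = 100 ms (= 2 * Tprop, Tprop = 50 ms)
Cycle time = Ttrans + RTT = 1 + 100 = 101 ms (first packet sent until its ACK returns)
W * Ttrans = 8 * 1 = 8 ms of sending per cycle
W * Ttrans / (Ttrans + RTT) = 8 / 101 = 0.079208
U = min(1, 0.079208) = 0.079208
U% = 7.92%

7.92


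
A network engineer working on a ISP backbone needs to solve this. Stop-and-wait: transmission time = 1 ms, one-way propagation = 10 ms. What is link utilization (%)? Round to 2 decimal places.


Given: Ttrans = 1 ms, Tprop = 10 ms
RTT = 2 * Tprop = 2 * 10 = 20 ms
U = Ttrans / (Ttrans + RTT)
U = 1 / (1 + 20)
U = 1 / 21 = 0.047619
U% = 4.76%

4.76


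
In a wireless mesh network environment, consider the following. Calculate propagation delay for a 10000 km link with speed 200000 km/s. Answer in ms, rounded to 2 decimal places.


Given: distance = 10000 km, speed = 200000 km/s
Delay = distance / speed = 10000 / 200000 seconds
Delay in ms = 10000 * 1000 / 200000
Delay = 50.0000 ms
Rounded to 2 dp = 50.00 ms

50.00


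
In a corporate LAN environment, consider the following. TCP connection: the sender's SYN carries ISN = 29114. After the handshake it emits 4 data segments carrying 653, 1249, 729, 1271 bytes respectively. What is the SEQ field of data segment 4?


The SYN occupies sequence number ISN = 29114, so the first data byte is ISN + 1 = 29115.
SEQ of data segment i = (ISN + 1) + sum of payload sizes of segments 1..i-1.
Segment 1: SEQ = 29115, payload = 653 bytes
Segment 2: SEQ = 29768, payload = 1249 bytes
Segment 3: SEQ = 31017, payload = 729 bytes
Segment 4: SEQ = 31746, payload = 1271 bytes
SEQ of segment 4 = 29115 + 653 + 1249 + 729 = 31746

31746


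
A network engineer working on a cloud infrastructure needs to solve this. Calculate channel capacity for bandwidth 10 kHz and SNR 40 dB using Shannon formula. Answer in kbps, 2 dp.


Given: B = 10 kHz, SNR = 40 dB
SNR linear = 10^(40/10) = 10000
1 + SNR = 10001
log2(10001) = 13.2878566418
C = 10 * 1000 * 13.2878566418 = 132878.5664 bps
C = 132.878566 kbps -> 132.88 kbps (2 dp)

132.88


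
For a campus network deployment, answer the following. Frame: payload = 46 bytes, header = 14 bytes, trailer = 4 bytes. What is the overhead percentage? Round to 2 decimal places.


Given: payload = 46 B, header = 14 B, trailer = 4 B
Overhead bytes = header + trailer = 14 + 4 = 18
Total frame = payload + overhead = 46 + 18 = 64
Overhead % = 18 / 64 * 100 = 28.1250% -> 28.13% (2 dp)

28.13


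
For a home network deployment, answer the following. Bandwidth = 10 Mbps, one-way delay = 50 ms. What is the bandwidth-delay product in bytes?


Given: bandwidth = 10 Mbps, delay = 50 ms
BDP in bits = 10 * 10^6 * 50 / 1000
BDP in bits = 500000
BDP in bytes = 500000 / 8 = 62500

62500


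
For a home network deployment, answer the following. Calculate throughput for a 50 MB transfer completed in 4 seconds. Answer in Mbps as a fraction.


Given: file = 50 MB, time = 4 s
File in Mb = 50 * 8 = 400 Mb
Throughput = 400 / 4 Mbps
Throughput = 100 Mbps

100


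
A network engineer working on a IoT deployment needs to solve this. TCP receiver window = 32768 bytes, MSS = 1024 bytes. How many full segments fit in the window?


Given: RWND = 32768 bytes, MSS = 1024 bytes
Full segments = floor(RWND / MSS)
Full segments = floor(32768 / 1024)
Full segments = floor(32.0) = 32

32


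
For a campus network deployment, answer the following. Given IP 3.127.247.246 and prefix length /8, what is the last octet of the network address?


Given: IP = 3.127.247.246, prefix = /8
Subnet mask = 255.0.0.0
Last octet of IP: 246
Last octet of mask: 0
Network last octet = 246 AND 0 = 0

0


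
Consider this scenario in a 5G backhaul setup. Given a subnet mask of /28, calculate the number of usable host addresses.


Given: subnet mask /28
Host bits = 32 - 28 = 4
Total addresses = 2^4 = 16
Usable hosts = 16 - 2 (network + broadcast) = 14

14


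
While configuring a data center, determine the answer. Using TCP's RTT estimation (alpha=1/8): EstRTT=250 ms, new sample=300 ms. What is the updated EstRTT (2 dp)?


Given: EstRTT = 250 ms, SampleRTT = 300 ms, alpha = 1/8
New EstRTT = (1 - alpha) * EstRTT + alpha * SampleRTT
(7/8) * 250 = 218.75
(1/8) * 300 = 37.5
New EstRTT = 218.75 + 37.5 = 256.25 ms -> 256.25 ms (2 dp)

256.25


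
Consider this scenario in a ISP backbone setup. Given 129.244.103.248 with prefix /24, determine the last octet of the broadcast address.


Given: IP = 129.244.103.248, prefix = /24
Host bits = 32 - 24 = 8
Network last octet = 248 AND mask = 0
Host part size = 2^8 - 1 = 255
Broadcast last octet = 0 OR 255 = 255

255


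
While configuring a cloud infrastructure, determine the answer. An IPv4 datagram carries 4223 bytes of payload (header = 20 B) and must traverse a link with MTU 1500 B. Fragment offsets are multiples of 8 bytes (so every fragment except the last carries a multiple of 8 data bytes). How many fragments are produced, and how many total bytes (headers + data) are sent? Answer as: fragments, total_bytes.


Max data per non-final fragment = floor((MTU - header)/8)*8 = floor((1500 - 20)/8)*8 = floor(1480/8)*8 = 1480 B
Final fragment needs no 8-byte alignment: it can carry up to MTU - header = 1480 B
Non-final fragments needed = ceil((payload - 1480) / 1480) = ceil(2743/1480) = ceil(1.8534) = 2
Number of fragments = 2 + 1 = 3
Fragment sizes (data): 2 * 1480 B + 1263 B (last, 1263 <= 1480 OK)
Total bytes sent = payload + n_frags * header = 4223 + 3*20 = 4223 + 60 = 4283 B

3, 4283


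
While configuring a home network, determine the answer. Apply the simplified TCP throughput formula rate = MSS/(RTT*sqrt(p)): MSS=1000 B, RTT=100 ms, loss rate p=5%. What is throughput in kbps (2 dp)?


Given: MSS = 1000 bytes, RTT = 100 ms, loss = 5%
RTT in seconds = 100 / 1000 = 0.1
Loss rate = 5% = 0.05
sqrt(loss) = sqrt(0.05) = 0.223606797750
Throughput (bytes/s) = 1000 / (0.1 * 0.223606797750) = 44721.3595
Throughput (kbps) = 44721.3595 * 8 / 1000 = 357.770876 -> 357.77 kbps (2 dp)

357.77


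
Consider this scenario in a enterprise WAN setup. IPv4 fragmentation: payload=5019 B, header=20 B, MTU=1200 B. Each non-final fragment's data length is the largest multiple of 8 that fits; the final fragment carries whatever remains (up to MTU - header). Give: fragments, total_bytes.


Max data per non-final fragment = floor((MTU - header)/8)*8 = floor((1200 - 20)/8)*8 = floor(1180/8)*8 = 1176 B
Final fragment needs no 8-byte alignment: it can carry up to MTU - header = 1180 B
Non-final fragments needed = ceil((payload - 1180) / 1176) = ceil(3839/1176) = ceil(3.2645) = 4
Number of fragments = 4 + 1 = 5
Fragment sizes (data): 4 * 1176 B + 315 B (last, 315 <= 1180 OK)
Total bytes sent = payload + n_frags * header = 5019 + 5*20 = 5019 + 100 = 5119 B

5, 5119


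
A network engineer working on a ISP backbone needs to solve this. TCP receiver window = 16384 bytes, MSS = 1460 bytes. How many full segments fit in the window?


Given: RWND = 16384 bytes, MSS = 1460 bytes
Full segments = floor(RWND / MSS)
Full segments = floor(16384 / 1460)
Full segments = floor(11.2219) = 11

11


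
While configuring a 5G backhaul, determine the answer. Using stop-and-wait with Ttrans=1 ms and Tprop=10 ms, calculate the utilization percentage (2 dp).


Given: Ttrans = 1 ms, Tprop = 10 ms
RTT = 2 * Tprop = 2 * 10 = 20 ms
U = Ttrans / (Ttrans + RTT)
U = 1 / (1 + 20)
U = 1 / 21 = 0.047619
U% = 4.76%

4.76


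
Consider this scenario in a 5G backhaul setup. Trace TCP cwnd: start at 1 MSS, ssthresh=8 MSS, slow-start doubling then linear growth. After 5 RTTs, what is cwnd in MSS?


RTT 0: cwnd = 1 MSS (initial)
RTT 1: cwnd = 2 MSS (slow start, doubled)
RTT 2: cwnd = 4 MSS (slow start, doubled)
RTT 3: cwnd = 8 MSS (slow start, doubled)
RTT 4: cwnd = 9 MSS (congestion avoidance, +1)
RTT 5: cwnd = 10 MSS (congestion avoidance, +1)

10


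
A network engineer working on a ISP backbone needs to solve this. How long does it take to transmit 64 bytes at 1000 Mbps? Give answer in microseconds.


Given: packet = 64 bytes, bandwidth = 1000 Mbps
Packet in bits = 64 * 8 = 512 bits
Bandwidth = 1000 * 10^6 = 1000000000 bps
Time = 512 / 1000000000 seconds
Time in us = 512 * 10^6 / 1000000000 = 0.512

0.512


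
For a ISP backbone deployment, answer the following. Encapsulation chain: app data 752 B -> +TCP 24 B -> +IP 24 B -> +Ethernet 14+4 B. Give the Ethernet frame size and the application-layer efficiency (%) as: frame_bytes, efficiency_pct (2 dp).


TCP segment = 752 + 24 = 776 B
IP packet = 776 + 24 = 800 B
Ethernet frame = 800 + 14 + 4 = 818 B
Efficiency = app / frame = 752 / 818 = 0.919315 = 91.9315% -> 91.93% (2 dp)

818, 91.93


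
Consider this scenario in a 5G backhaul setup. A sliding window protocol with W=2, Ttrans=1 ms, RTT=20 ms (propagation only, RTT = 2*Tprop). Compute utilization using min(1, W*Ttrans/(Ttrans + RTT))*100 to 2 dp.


Given: W = 2, Ttrans = 1 ms, RTT = 20 ms (= 2 * Tprop, Tprop = 10 ms)
Cycle time = Ttrans + RTT = 1 + 20 = 21 ms (first packet sent until its ACK returns)
W * Ttrans = 2 * 1 = 2 ms of sending per cycle
W * Ttrans / (Ttrans + RTT) = 2 / 21 = 0.095238
U = min(1, 0.095238) = 0.095238
U% = 9.52%

9.52


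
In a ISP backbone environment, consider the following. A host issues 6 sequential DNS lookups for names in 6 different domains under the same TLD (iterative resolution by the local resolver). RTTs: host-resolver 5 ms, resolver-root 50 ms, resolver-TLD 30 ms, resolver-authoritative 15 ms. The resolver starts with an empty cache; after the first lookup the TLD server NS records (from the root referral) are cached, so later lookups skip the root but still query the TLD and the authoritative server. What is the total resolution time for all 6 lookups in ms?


Lookup 1 (cold cache): local + root + TLD + auth = 5 + 50 + 30 + 15 = 100 ms
Lookups 2..6 (TLD NS cached -> skip root; new domain -> still ask TLD and auth): local + TLD + auth = 5 + 30 + 15 = 50 ms each
Remaining 5 lookups: 5 * 50 = 250 ms
Total = 100 + 250 = 350 ms

350


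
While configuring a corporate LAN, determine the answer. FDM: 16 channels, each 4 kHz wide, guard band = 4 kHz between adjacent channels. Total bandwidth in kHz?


Given: 16 channels, 4 kHz each, guard = 4 kHz
Channel bandwidth = 16 * 4 = 64 kHz
Guard bands = 15 gaps * 4 kHz = 60 kHz
Total = 64 + 60 = 124 kHz

124


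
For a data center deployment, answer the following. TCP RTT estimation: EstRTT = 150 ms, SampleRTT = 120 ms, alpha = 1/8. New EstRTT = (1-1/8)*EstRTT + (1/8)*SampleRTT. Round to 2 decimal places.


Given: EstRTT = 150 ms, SampleRTT = 120 ms, alpha = 1/8
New EstRTT = (1 - alpha) * EstRTT + alpha * SampleRTT
(7/8) * 150 = 131.25
(1/8) * 120 = 15
New EstRTT = 131.25 + 15 = 146.25 ms -> 146.25 ms (2 dp)

146.25


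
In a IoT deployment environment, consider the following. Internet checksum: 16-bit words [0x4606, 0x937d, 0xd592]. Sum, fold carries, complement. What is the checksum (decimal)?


Given words: [0x4606, 0x937d, 0xd592]
Step 1: Sum all words
Raw sum = 17926 + 37757 + 54674 = 110357
Step 2: Fold carry: (44821 + 1) = 44822
One's complement = ~44822 & 0xFFFF = 20713

20713


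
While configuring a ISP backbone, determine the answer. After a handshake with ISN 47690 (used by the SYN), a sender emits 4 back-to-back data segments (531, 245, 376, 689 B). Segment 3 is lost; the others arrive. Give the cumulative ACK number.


SYN uses sequence number 47690; first data byte = ISN + 1 = 47691.
Segment 1: SEQ = 47691, len = 531 B, covers [47691, 48221]
Segment 2: SEQ = 48222, len = 245 B, covers [48222, 48466]
Segment 3: SEQ = 48467, len = 376 B, covers [48467, 48842] [LOST]
Segment 4: SEQ = 48843, len = 689 B, covers [48843, 49531]
In-order data received: bytes [47691, 48466] (segments 1..2).
Segment 3 missing -> gap begins at byte 48467; later segments buffered out of order.
Cumulative ACK = next expected in-order byte = 47691 + 531 + 245 = 48467

48467


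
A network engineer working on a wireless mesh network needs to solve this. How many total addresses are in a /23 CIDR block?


Given: CIDR prefix /23
Host bits = 32 - 23 = 9
Total addresses = 2^9 = 512

512


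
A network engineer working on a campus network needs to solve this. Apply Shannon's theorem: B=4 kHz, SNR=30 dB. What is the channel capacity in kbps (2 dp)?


Given: B = 4 kHz, SNR = 30 dB
SNR linear = 10^(30/10) = 1000
1 + SNR = 1001
log2(1001) = 9.9672262588
C = 4 * 1000 * 9.9672262588 = 39868.9050 bps
C = 39.868905 kbps -> 39.87 kbps (2 dp)

39.87


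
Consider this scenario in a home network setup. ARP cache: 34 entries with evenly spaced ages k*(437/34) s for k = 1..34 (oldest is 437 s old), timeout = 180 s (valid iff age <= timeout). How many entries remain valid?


Ages are k * 437/34 s for k = 1..34 (spacing = 12.8529 s).
Entry k is valid iff k * 437/34 <= 180 iff k <= 34 * 180 / 437 = 14.0046
n_valid = floor(14.0046) = 14
(n_stale = 34 - 14 = 20)

14


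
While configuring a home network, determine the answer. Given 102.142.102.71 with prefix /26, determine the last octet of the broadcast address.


Given: IP = 102.142.102.71, prefix = /26
Host bits = 32 - 26 = 6
Network last octet = 71 AND mask = 64
Host part size = 2^6 - 1 = 63
Broadcast last octet = 64 OR 63 = 127

127


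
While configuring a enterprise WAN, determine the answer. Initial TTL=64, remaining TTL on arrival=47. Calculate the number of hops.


Given: initial TTL = 64, received TTL = 47
Hops = initial TTL - received TTL
Hops = 64 - 47 = 17

17


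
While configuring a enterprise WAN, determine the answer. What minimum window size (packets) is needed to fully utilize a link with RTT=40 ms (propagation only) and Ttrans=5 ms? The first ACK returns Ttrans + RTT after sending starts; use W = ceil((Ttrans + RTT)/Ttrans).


Given: Ttrans = 5 ms, RTT = 40 ms (= 2 * Tprop, Tprop = 20 ms)
Time until first ACK returns = Ttrans + RTT = 5 + 40 = 45 ms
Need W * Ttrans >= Ttrans + RTT  ->  W >= (Ttrans + RTT) / Ttrans
(Ttrans + RTT) / Ttrans = 45 / 5 = 9
W_min = ceil(9) = 9

9


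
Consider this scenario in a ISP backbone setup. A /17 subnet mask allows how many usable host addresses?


Given: subnet mask /17
Host bits = 32 - 17 = 15
Total addresses = 2^15 = 32768
Usable hosts = 32768 - 2 (network + broadcast) = 32766

32766


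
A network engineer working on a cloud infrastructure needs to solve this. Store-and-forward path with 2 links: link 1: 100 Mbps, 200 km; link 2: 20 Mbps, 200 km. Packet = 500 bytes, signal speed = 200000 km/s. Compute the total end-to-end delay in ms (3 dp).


Packet = 500 bytes = 4000 bits. Store-and-forward: sum (t_trans + t_prop) per link.
Link 1: t_trans = 4000/(100*10^6) s = 0.0400 ms; t_prop = 200/200000 s = 1.0000 ms; subtotal = 1.0400 ms
Link 2: t_trans = 4000/(20*10^6) s = 0.2000 ms; t_prop = 200/200000 s = 1.0000 ms; subtotal = 1.2000 ms
End-to-end = 1.0400 + 1.2000 = 2.2400 ms -> 2.240 ms (3 dp)

2.240


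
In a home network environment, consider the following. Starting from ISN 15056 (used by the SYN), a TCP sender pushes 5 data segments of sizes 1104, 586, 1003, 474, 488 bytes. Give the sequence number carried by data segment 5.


The SYN occupies sequence number ISN = 15056, so the first data byte is ISN + 1 = 15057.
SEQ of data segment i = (ISN + 1) + sum of payload sizes of segments 1..i-1.
Segment 1: SEQ = 15057, payload = 1104 bytes
Segment 2: SEQ = 16161, payload = 586 bytes
Segment 3: SEQ = 16747, payload = 1003 bytes
Segment 4: SEQ = 17750, payload = 474 bytes
Segment 5: SEQ = 18224, payload = 488 bytes
SEQ of segment 5 = 15057 + 1104 + 586 + 1003 + 474 = 18224

18224


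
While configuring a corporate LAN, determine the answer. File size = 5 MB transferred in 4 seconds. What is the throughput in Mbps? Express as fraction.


Given: file = 5 MB, time = 4 s
File in Mb = 5 * 8 = 40 Mb
Throughput = 40 / 4 Mbps
Throughput = 10 Mbps

10


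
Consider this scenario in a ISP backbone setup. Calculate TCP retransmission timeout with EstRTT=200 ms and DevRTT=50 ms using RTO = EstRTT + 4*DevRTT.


Given: EstRTT = 200 ms, DevRTT = 50 ms
Timeout = EstRTT + 4 * DevRTT
4 * DevRTT = 4 * 50 = 200
Timeout = 200 + 200 = 400 ms

400


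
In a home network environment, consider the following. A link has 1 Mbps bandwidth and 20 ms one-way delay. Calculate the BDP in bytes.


Given: bandwidth = 1 Mbps, delay = 20 ms
BDP in bits = 1 * 10^6 * 20 / 1000
BDP in bits = 20000
BDP in bytes = 20000 / 8 = 2500

2500


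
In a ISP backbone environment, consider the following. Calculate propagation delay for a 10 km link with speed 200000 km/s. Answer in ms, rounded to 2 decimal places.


Given: distance = 10 km, speed = 200000 km/s
Delay = distance / speed = 10 / 200000 seconds
Delay in ms = 10 * 1000 / 200000
Delay = 0.0500 ms
Rounded to 2 dp = 0.05 ms

0.05


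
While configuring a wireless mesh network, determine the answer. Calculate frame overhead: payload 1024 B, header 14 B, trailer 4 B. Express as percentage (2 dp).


Given: payload = 1024 B, header = 14 B, trailer = 4 B
Overhead bytes = header + trailer = 14 + 4 = 18
Total frame = payload + overhead = 1024 + 18 = 1042
Overhead % = 18 / 1042 * 100 = 1.7274% -> 1.73% (2 dp)

1.73


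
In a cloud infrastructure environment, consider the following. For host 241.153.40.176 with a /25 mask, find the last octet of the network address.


Given: IP = 241.153.40.176, prefix = /25
Subnet mask = 255.255.255.128
Last octet of IP: 176
Last octet of mask: 128
Network last octet = 176 AND 128 = 128

128


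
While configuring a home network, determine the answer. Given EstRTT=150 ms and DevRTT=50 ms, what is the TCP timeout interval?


Given: EstRTT = 150 ms, DevRTT = 50 ms
Timeout = EstRTT + 4 * DevRTT
4 * DevRTT = 4 * 50 = 200
Timeout = 150 + 200 = 350 ms

350


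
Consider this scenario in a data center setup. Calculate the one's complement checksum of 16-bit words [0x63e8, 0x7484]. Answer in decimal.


Given words: [0x63e8, 0x7484]
Step 1: Sum all words
Raw sum = 25576 + 29828 = 55404
One's complement = ~55404 & 0xFFFF = 10131

10131


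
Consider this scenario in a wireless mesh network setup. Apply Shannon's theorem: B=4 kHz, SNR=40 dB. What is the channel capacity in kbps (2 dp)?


Given: B = 4 kHz, SNR = 40 dB
SNR linear = 10^(40/10) = 10000
1 + SNR = 10001
log2(10001) = 13.2878566418
C = 4 * 1000 * 13.2878566418 = 53151.4266 bps
C = 53.151427 kbps -> 53.15 kbps (2 dp)

53.15


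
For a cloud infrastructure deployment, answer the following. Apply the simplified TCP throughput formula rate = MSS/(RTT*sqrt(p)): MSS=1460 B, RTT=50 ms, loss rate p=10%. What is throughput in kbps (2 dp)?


Given: MSS = 1460 bytes, RTT = 50 ms, loss = 10%
RTT in seconds = 50 / 1000 = 0.05
Loss rate = 10% = 0.1
sqrt(loss) = sqrt(0.1) = 0.316227766017
Throughput (bytes/s) = 1460 / (0.05 * 0.316227766017) = 92338.5077
Throughput (kbps) = 92338.5077 * 8 / 1000 = 738.708061 -> 738.71 kbps (2 dp)

738.71


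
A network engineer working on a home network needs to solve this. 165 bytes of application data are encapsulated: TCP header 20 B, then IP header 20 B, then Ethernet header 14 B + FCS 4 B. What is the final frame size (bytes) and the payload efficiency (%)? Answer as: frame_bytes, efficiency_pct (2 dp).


TCP segment = 165 + 20 = 185 B
IP packet = 185 + 20 = 205 B
Ethernet frame = 205 + 14 + 4 = 223 B
Efficiency = app / frame = 165 / 223 = 0.739910 = 73.9910% -> 73.99% (2 dp)

223, 73.99


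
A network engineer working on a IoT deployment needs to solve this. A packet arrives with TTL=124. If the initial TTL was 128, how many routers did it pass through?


Given: initial TTL = 128, received TTL = 124
Hops = initial TTL - received TTL
Hops = 128 - 124 = 4

4


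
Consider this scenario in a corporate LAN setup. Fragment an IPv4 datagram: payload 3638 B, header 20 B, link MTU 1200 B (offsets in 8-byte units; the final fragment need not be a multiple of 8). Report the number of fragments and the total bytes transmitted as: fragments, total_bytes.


Max data per non-final fragment = floor((MTU - header)/8)*8 = floor((1200 - 20)/8)*8 = floor(1180/8)*8 = 1176 B
Final fragment needs no 8-byte alignment: it can carry up to MTU - header = 1180 B
Non-final fragments needed = ceil((payload - 1180) / 1176) = ceil(2458/1176) = ceil(2.0901) = 3
Number of fragments = 3 + 1 = 4
Fragment sizes (data): 3 * 1176 B + 110 B (last, 110 <= 1180 OK)
Total bytes sent = payload + n_frags * header = 3638 + 4*20 = 3638 + 80 = 3718 B

4, 3718


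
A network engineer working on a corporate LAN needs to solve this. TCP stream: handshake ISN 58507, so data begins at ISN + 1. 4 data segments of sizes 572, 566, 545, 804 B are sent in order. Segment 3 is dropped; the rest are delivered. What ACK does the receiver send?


SYN uses sequence number 58507; first data byte = ISN + 1 = 58508.
Segment 1: SEQ = 58508, len = 572 B, covers [58508, 59079]
Segment 2: SEQ = 59080, len = 566 B, covers [59080, 59645]
Segment 3: SEQ = 59646, len = 545 B, covers [59646, 60190] [LOST]
Segment 4: SEQ = 60191, len = 804 B, covers [60191, 60994]
In-order data received: bytes [58508, 59645] (segments 1..2).
Segment 3 missing -> gap begins at byte 59646; later segments buffered out of order.
Cumulative ACK = next expected in-order byte = 58508 + 572 + 566 = 59646

59646


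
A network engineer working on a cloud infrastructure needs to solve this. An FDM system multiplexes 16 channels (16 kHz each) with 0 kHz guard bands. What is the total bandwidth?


Given: 16 channels, 16 kHz each, guard = 0 kHz
Channel bandwidth = 16 * 16 = 256 kHz
Guard bands = 15 gaps * 0 kHz = 0 kHz
Total = 256 + 0 = 256 kHz

256
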